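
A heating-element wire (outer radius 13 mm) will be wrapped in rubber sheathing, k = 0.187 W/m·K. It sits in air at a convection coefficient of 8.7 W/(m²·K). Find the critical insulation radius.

r_cr ≈ 21.5 mm

For a cylinder r_cr = k/h = 0.187/8.7
r_cr = 21.5 mm; since the bare radius (13 mm) is below r_cr, adding a thin layer of insulation will *increase* heat loss.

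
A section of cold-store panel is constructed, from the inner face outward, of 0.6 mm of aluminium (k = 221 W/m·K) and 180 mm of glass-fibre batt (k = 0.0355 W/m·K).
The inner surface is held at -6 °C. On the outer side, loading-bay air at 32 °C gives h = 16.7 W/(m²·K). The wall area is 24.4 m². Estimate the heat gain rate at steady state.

Q ≈ 181 W

Treating each layer as a thermal resistance in series:
R_aluminium = L/(kA) = 0.0006/(221×24.4) = 1.113×10^-7 K/W
R_glass-fibre batt = L/(kA) = 0.18/(0.0355×24.4) = 0.2078 K/W
R_outer film = 1/(h_o·A) = 1/(16.7×24.4) = 0.002454 K/W
R_total = 0.2103 K/W
Q = ΔT / R_total = 38 / 0.2103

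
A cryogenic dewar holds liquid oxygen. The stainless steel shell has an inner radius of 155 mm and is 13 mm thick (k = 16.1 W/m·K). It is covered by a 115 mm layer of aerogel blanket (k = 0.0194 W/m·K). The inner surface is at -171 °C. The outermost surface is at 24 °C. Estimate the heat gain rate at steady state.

For a spherical shell R = (1/r₁ − 1/r₂)/(4πk); film R = 1/(h·4πr²). In series:
R_stainless steel shell = (1/0.155 − 1/0.168)/(4π×16.1) = 0.002468 K/W
R_aerogel blanket = (1/0.168 − 1/0.283)/(4π×0.0194) = 9.922 K/W
R_total = 9.924 K/W
Q = ΔT/R_total = 195/9.924

Q ≈ 19.6 W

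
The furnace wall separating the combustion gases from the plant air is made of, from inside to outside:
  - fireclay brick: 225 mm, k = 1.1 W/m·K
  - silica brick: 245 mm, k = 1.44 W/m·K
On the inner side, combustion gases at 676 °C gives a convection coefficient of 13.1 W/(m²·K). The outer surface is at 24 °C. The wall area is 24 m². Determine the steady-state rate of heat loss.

Q ≈ 34700 W

Model the wall as resistances in series:
R_inner film = 1/(h_i·A) = 1/(13.1×24) = 0.003181 K/W
R_fireclay brick = L/(kA) = 0.225/(1.1×24) = 0.008523 K/W
R_silica brick = L/(kA) = 0.245/(1.44×24) = 0.007089 K/W
R_total = 0.01879 K/W
Q = ΔT / R_total = 652 / 0.01879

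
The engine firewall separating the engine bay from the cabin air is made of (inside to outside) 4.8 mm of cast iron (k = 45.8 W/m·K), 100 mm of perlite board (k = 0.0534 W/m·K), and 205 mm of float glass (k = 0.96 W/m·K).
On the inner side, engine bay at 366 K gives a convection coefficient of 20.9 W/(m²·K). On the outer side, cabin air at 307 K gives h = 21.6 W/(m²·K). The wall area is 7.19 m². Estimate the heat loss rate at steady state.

Q ≈ 195 W

Model the wall as resistances in series:
R_inner film = 1/(h_i·A) = 1/(20.9×7.19) = 0.006655 K/W
R_cast iron = L/(kA) = 0.0048/(45.8×7.19) = 1.458×10^-5 K/W
R_perlite board = L/(kA) = 0.1/(0.0534×7.19) = 0.2605 K/W
R_float glass = L/(kA) = 0.205/(0.96×7.19) = 0.0297 K/W
R_outer film = 1/(h_o·A) = 1/(21.6×7.19) = 0.006439 K/W
R_total = 0.3033 K/W
Q = ΔT / R_total = 59 / 0.3033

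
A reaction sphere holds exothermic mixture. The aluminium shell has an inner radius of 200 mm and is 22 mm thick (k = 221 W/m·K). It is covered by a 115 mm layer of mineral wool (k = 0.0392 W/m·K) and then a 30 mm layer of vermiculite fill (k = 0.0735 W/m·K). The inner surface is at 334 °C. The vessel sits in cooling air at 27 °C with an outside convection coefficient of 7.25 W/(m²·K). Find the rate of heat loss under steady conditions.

Q ≈ 88.6 W

Radial (spherical) resistances in series:
R_aluminium shell = (1/0.2 − 1/0.222)/(4π×221) = 1.784×10^-4 K/W
R_mineral wool = (1/0.222 − 1/0.337)/(4π×0.0392) = 3.12 K/W
R_vermiculite fill = (1/0.337 − 1/0.367)/(4π×0.0735) = 0.2626 K/W
R_outer film = 1/(h·4πr_o²) = 1/(7.25×4π×0.367²) = 0.08149 K/W
R_total = 3.465 K/W
Q = ΔT/R_total = 307/3.465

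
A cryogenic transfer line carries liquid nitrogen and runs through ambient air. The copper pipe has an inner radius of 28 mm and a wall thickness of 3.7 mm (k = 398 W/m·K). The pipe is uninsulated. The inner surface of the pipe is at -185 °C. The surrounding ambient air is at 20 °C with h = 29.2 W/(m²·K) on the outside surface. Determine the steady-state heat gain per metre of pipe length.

Treating each annulus and film as a series resistance:
R_copper pipe wall = ln(31.7/28)/(2π×398×1) = 4.963×10^-5 K/W
R_outer film = 1/(h_o·2πr_oL) = 1/(29.2×2π×0.0317×1) = 0.1719 K/W
R_total = 0.172 K/W
Q = ΔT/R_total = 205/0.172

q′ ≈ 1190 W/m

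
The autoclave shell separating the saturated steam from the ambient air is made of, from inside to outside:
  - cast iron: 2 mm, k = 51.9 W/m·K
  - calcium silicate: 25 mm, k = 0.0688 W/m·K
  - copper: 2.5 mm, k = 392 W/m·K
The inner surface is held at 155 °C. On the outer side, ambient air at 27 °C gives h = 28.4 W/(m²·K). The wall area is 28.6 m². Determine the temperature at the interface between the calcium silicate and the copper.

T ≈ 38.3 °C

Model the wall as resistances in series:
R_cast iron = L/(kA) = 0.002/(51.9×28.6) = 1.347×10^-6 K/W
R_calcium silicate = L/(kA) = 0.025/(0.0688×28.6) = 0.01271 K/W
R_copper = L/(kA) = 0.0025/(392×28.6) = 2.23×10^-7 K/W
R_outer film = 1/(h_o·A) = 1/(28.4×28.6) = 0.001231 K/W
R_total = 0.01394 K/W;  Q = ΔT/R_total = 128/0.01394 = 9183 W
T_interface = T_inner − Q·ΣR(inner→interface) = 155 − 9180×0.01271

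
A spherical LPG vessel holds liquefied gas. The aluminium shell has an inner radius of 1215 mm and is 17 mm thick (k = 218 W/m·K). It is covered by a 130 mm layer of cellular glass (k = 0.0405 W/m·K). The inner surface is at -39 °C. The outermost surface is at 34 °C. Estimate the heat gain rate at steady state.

Q ≈ 480 W

Spherical conduction: R = (1/r_in − 1/r_out)/(4πk) per layer; series-sum.
R_aluminium shell = (1/1.215 − 1/1.232)/(4π×218) = 4.146×10^-6 K/W
R_cellular glass = (1/1.232 − 1/1.362)/(4π×0.0405) = 0.1522 K/W
R_total = 0.1522 K/W
Q = ΔT/R_total = 73/0.1522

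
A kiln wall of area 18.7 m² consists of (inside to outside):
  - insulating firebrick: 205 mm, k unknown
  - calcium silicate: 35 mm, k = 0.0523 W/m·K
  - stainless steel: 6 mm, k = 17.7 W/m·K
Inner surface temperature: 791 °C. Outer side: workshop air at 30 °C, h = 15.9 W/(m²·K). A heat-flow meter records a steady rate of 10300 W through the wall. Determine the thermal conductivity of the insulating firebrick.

Treating each layer as a thermal resistance in series:
R_calcium silicate = L/(kA) = 0.035/(0.0523×18.7) = 0.03579 K/W
R_stainless steel = L/(kA) = 0.006/(17.7×18.7) = 1.813×10^-5 K/W
R_outer film = 1/(h_o·A) = 1/(15.9×18.7) = 0.003363 K/W
Sum of known resistances R_other = 0.03917 K/W
Total R = ΔT/Q = 761/10300 = 0.07388 K/W
R_insulating firebrick = R_total − R_other = 0.03472 K/W
k = L/(R·A) = 0.205/(0.03472×18.7)

k ≈ 0.316 W/(m·K)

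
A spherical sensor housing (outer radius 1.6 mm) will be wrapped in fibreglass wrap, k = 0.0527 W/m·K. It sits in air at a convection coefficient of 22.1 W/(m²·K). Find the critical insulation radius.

r_cr ≈ 4.77 mm

For a sphere r_cr = 2k/h = 2×0.0527/22.1
r_cr = 4.77 mm; since the bare radius (1.6 mm) is below r_cr, adding a thin layer of insulation will *increase* heat loss.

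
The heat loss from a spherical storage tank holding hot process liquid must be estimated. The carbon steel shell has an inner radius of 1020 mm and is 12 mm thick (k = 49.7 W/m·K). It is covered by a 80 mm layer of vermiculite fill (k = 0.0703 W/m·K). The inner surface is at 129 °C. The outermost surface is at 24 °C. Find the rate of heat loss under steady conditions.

Radial (spherical) resistances in series:
R_carbon steel shell = (1/1.02 − 1/1.032)/(4π×49.7) = 1.825×10^-5 K/W
R_vermiculite fill = (1/1.032 − 1/1.112)/(4π×0.0703) = 0.07891 K/W
R_total = 0.07893 K/W
Q = ΔT/R_total = 105/0.07893

Q ≈ 1330 W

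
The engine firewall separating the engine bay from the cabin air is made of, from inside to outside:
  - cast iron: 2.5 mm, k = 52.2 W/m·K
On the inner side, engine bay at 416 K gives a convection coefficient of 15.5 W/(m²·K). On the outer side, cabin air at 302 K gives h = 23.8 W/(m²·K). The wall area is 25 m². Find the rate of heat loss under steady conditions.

Q ≈ 26700 W

Series thermal resistances:
R_inner film = 1/(h_i·A) = 1/(15.5×25) = 0.002581 K/W
R_cast iron = L/(kA) = 0.0025/(52.2×25) = 1.916×10^-6 K/W
R_outer film = 1/(h_o·A) = 1/(23.8×25) = 0.001681 K/W
R_total = 0.004263 K/W
Q = ΔT / R_total = 114 / 0.004263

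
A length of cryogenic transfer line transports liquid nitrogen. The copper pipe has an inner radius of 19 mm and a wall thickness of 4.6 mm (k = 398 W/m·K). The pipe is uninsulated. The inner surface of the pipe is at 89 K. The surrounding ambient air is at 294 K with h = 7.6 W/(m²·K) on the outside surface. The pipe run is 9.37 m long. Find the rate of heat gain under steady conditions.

Cylindrical conduction, so R = ln(r₂/r₁)/(2πkL) per layer, in series:
R_copper pipe wall = ln(23.6/19)/(2π×398×9.37) = 9.253×10^-6 K/W
R_outer film = 1/(h_o·2πr_oL) = 1/(7.6×2π×0.0236×9.37) = 0.0947 K/W
R_total = 0.09471 K/W
Q = ΔT/R_total = 205/0.09471

Q ≈ 2160 W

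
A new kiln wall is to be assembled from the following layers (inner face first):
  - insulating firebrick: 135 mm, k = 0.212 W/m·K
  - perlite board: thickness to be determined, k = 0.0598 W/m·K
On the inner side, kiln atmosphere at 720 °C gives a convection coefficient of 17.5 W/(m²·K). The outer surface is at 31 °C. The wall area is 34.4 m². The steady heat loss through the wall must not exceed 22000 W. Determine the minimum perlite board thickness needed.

Model the wall as resistances in series:
R_inner film = 1/(h_i·A) = 1/(17.5×34.4) = 0.001661 K/W
R_insulating firebrick = L/(kA) = 0.135/(0.212×34.4) = 0.01851 K/W
Sum of the known resistances R_other = 0.02017 K/W
Required total resistance R_tot = ΔT/Q_allow = 689/22000 = 0.03132 K/W
R_perlite board = R_tot − R_other = 0.01115 K/W
L = R·k·A = 0.01115×0.0598×34.4

L ≈ 22.9 mm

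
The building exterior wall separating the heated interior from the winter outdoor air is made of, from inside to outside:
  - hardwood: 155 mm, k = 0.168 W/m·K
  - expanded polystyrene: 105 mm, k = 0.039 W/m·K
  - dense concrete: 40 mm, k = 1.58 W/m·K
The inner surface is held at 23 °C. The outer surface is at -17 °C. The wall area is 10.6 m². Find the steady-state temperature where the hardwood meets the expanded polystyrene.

Thermal resistances in series:
R_hardwood = L/(kA) = 0.155/(0.168×10.6) = 0.08704 K/W
R_expanded polystyrene = L/(kA) = 0.105/(0.039×10.6) = 0.254 K/W
R_dense concrete = L/(kA) = 0.04/(1.58×10.6) = 0.002388 K/W
R_total = 0.3434 K/W;  Q = ΔT/R_total = 40/0.3434 = 116.5 W
T_interface = T_inner − Q·ΣR(inner→interface) = 23 − 116×0.08704

T ≈ 12.9 °C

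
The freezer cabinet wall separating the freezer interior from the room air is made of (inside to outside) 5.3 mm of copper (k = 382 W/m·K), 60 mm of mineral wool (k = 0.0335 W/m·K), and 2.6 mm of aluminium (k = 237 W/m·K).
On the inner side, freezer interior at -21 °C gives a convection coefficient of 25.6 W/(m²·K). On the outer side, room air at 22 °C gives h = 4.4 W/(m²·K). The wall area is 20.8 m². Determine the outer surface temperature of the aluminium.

Using the resistance-network approach (series):
R_inner film = 1/(h_i·A) = 1/(25.6×20.8) = 0.001878 K/W
R_copper = L/(kA) = 0.0053/(382×20.8) = 6.67×10^-7 K/W
R_mineral wool = L/(kA) = 0.06/(0.0335×20.8) = 0.08611 K/W
R_aluminium = L/(kA) = 0.0026/(237×20.8) = 5.274×10^-7 K/W
R_outer film = 1/(h_o·A) = 1/(4.4×20.8) = 0.01093 K/W
R_total = 0.09891 K/W;  Q = ΔT/R_total = 43/0.09891 = 434.7 W
T_interface = T_inner + Q·ΣR(inner→interface) = -21 + 435×0.08799

T ≈ 17.2 °C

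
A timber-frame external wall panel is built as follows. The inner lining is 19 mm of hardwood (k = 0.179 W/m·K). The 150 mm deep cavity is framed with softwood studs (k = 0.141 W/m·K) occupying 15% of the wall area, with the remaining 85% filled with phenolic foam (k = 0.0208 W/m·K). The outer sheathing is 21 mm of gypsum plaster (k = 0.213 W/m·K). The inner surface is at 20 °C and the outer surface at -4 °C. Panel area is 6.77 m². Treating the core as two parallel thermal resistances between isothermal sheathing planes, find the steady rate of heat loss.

Q ≈ 39.9 W

Sheathing layers in series; stud and cavity paths in parallel between them.
R_inner = 0.019/(0.179×6.77) = 0.01568 K/W
R_stud  = 0.15/(0.141×0.15×6.77) = 1.048 K/W
R_cav   = 0.15/(0.0208×0.85×6.77) = 1.253 K/W
1/R_core = 1/R_stud + 1/R_cav → R_core = 0.5706 K/W
R_outer = 0.021/(0.213×6.77) = 0.01456 K/W
R_total = 0.6008 K/W
Q = ΔT/R_total = 24/0.6008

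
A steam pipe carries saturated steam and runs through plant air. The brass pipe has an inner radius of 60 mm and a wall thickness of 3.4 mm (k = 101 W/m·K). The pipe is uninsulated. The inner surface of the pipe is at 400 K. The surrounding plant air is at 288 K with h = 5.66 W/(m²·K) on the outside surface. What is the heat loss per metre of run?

q′ ≈ 252 W/m

For a radial system each layer contributes R = ln(r_out/r_in)/(2πkL); films add R = 1/(hA).
R_brass pipe wall = ln(63.4/60)/(2π×101×1) = 8.686×10^-5 K/W
R_outer film = 1/(h_o·2πr_oL) = 1/(5.66×2π×0.0634×1) = 0.4435 K/W
R_total = 0.4436 K/W
Q = ΔT/R_total = 112/0.4436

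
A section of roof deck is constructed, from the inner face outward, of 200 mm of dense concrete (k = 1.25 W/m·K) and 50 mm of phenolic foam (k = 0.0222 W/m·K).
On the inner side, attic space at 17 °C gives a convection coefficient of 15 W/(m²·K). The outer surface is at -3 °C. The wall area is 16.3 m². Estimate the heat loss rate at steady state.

Series thermal resistances:
R_inner film = 1/(h_i·A) = 1/(15×16.3) = 0.00409 K/W
R_dense concrete = L/(kA) = 0.2/(1.25×16.3) = 0.009816 K/W
R_phenolic foam = L/(kA) = 0.05/(0.0222×16.3) = 0.1382 K/W
R_total = 0.1521 K/W
Q = ΔT / R_total = 20 / 0.1521

Q ≈ 132 W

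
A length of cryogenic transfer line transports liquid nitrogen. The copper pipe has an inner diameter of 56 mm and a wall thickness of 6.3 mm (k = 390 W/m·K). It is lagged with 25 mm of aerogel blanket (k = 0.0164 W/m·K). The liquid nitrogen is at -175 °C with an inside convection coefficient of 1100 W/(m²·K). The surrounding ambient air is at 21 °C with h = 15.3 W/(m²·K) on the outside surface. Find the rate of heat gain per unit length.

Radial resistances (cylindrical: R_cond = ln(r_o/r_i)/(2πkL), R_conv = 1/(h·2πrL)):
R_inner film = 1/(h_i·2πr₁L) = 1/(1100×2π×0.028×1) = 0.005167 K/W
R_copper pipe wall = ln(34.3/28)/(2π×390×1) = 8.282×10^-5 K/W
R_aerogel blanket = ln(59.3/34.3)/(2π×0.0164×1) = 5.313 K/W
R_outer film = 1/(h_o·2πr_oL) = 1/(15.3×2π×0.0593×1) = 0.1754 K/W
R_total = 5.494 K/W
Q = ΔT/R_total = 196/5.494

q′ ≈ 35.7 W/m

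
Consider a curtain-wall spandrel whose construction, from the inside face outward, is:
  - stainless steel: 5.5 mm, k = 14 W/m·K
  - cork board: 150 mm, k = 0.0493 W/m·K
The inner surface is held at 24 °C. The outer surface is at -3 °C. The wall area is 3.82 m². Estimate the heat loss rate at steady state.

Series thermal resistances:
R_stainless steel = L/(kA) = 0.0055/(14×3.82) = 1.028×10^-4 K/W
R_cork board = L/(kA) = 0.15/(0.0493×3.82) = 0.7965 K/W
R_total = 0.7966 K/W
Q = ΔT / R_total = 27 / 0.7966

Q ≈ 33.9 W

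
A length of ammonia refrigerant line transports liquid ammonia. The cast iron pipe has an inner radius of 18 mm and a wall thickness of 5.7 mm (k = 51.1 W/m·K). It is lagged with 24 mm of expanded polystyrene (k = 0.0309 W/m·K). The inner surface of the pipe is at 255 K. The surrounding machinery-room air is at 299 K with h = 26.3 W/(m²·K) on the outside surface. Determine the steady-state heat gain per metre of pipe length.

Radial resistances (cylindrical: R_cond = ln(r_o/r_i)/(2πkL), R_conv = 1/(h·2πrL)):
R_cast iron pipe wall = ln(23.7/18)/(2π×51.1×1) = 8.568×10^-4 K/W
R_expanded polystyrene = ln(47.7/23.7)/(2π×0.0309×1) = 3.603 K/W
R_outer film = 1/(h_o·2πr_oL) = 1/(26.3×2π×0.0477×1) = 0.1269 K/W
R_total = 3.73 K/W
Q = ΔT/R_total = 44/3.73

q′ ≈ 11.8 W/m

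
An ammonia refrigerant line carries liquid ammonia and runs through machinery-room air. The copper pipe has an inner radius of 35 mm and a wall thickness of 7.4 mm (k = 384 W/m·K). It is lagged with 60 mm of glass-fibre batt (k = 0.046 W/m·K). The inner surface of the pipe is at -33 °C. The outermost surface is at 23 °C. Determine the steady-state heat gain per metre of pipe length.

q′ ≈ 18.4 W/m

Cylindrical conduction, so R = ln(r₂/r₁)/(2πkL) per layer, in series:
R_copper pipe wall = ln(42.4/35)/(2π×384×1) = 7.949×10^-5 K/W
R_glass-fibre batt = ln(102.4/42.4)/(2π×0.046×1) = 3.051 K/W
R_total = 3.051 K/W
Q = ΔT/R_total = 56/3.051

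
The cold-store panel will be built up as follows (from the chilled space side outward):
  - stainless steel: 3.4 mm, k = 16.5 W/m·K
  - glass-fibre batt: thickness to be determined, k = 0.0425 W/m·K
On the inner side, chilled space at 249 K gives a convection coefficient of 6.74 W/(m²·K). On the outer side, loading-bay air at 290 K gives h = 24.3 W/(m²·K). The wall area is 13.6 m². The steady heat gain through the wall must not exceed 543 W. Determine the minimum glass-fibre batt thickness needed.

Thermal resistances in series:
R_inner film = 1/(h_i·A) = 1/(6.74×13.6) = 0.01091 K/W
R_stainless steel = L/(kA) = 0.0034/(16.5×13.6) = 1.515×10^-5 K/W
R_outer film = 1/(h_o·A) = 1/(24.3×13.6) = 0.003026 K/W
Sum of the known resistances R_other = 0.01395 K/W
Required total resistance R_tot = ΔT/Q_allow = 41/543 = 0.07551 K/W
R_glass-fibre batt = R_tot − R_other = 0.06156 K/W
L = R·k·A = 0.06156×0.0425×13.6

L ≈ 35.6 mm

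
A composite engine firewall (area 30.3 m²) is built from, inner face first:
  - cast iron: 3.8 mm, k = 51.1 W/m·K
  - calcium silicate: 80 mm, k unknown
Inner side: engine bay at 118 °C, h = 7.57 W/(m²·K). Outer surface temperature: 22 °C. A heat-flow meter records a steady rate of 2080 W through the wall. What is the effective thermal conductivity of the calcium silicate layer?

Treating each layer as a thermal resistance in series:
R_inner film = 1/(h_i·A) = 1/(7.57×30.3) = 0.00436 K/W
R_cast iron = L/(kA) = 0.0038/(51.1×30.3) = 2.454×10^-6 K/W
Sum of known resistances R_other = 0.004362 K/W
Total R = ΔT/Q = 96/2080 = 0.04615 K/W
R_calcium silicate = R_total − R_other = 0.04179 K/W
k = L/(R·A) = 0.08/(0.04179×30.3)

k ≈ 0.0632 W/(m·K)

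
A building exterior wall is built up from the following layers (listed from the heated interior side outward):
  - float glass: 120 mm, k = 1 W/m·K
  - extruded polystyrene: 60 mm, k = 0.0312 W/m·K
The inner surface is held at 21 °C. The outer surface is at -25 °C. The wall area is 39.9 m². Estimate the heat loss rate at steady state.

Using the resistance-network approach (series):
R_float glass = L/(kA) = 0.12/(1×39.9) = 0.003008 K/W
R_extruded polystyrene = L/(kA) = 0.06/(0.0312×39.9) = 0.0482 K/W
R_total = 0.0512 K/W
Q = ΔT / R_total = 46 / 0.0512

Q ≈ 898 W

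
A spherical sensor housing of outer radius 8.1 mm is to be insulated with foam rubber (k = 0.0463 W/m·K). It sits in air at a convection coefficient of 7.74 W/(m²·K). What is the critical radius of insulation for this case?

For a sphere r_cr = 2k/h = 2×0.0463/7.74
r_cr = 12 mm; since the bare radius (8.1 mm) is below r_cr, adding a thin layer of insulation will *increase* heat loss.

r_cr ≈ 12 mm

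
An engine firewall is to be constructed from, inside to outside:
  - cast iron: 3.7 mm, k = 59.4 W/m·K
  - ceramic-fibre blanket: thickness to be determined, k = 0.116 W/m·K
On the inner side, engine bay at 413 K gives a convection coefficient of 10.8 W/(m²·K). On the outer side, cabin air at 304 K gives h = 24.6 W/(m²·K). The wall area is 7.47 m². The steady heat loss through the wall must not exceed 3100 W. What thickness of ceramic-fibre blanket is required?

L ≈ 15 mm

Series thermal resistances:
R_inner film = 1/(h_i·A) = 1/(10.8×7.47) = 0.0124 K/W
R_cast iron = L/(kA) = 0.0037/(59.4×7.47) = 8.339×10^-6 K/W
R_outer film = 1/(h_o·A) = 1/(24.6×7.47) = 0.005442 K/W
Sum of the known resistances R_other = 0.01785 K/W
Required total resistance R_tot = ΔT/Q_allow = 109/3100 = 0.03516 K/W
R_ceramic-fibre blanket = R_tot − R_other = 0.01732 K/W
L = R·k·A = 0.01732×0.116×7.47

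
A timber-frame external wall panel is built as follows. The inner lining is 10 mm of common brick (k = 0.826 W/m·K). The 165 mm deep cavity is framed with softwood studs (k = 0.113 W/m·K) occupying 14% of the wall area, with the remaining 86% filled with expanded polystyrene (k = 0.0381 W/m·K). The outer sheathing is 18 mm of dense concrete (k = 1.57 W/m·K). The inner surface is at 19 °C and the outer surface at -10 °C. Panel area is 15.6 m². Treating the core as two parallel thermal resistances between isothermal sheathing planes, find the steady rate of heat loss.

Sheathing layers in series; stud and cavity paths in parallel between them.
R_inner = 0.01/(0.826×15.6) = 7.761×10^-4 K/W
R_stud  = 0.165/(0.113×0.14×15.6) = 0.6686 K/W
R_cav   = 0.165/(0.0381×0.86×15.6) = 0.3228 K/W
1/R_core = 1/R_stud + 1/R_cav → R_core = 0.2177 K/W
R_outer = 0.018/(1.57×15.6) = 7.349×10^-4 K/W
R_total = 0.2192 K/W
Q = ΔT/R_total = 29/0.2192

Q ≈ 132 W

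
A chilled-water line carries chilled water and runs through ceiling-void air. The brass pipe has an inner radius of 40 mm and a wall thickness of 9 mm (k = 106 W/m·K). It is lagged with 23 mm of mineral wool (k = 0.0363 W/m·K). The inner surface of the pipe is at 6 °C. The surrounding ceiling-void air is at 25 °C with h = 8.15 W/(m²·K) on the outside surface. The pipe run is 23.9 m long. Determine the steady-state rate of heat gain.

Treating each annulus and film as a series resistance:
R_brass pipe wall = ln(49/40)/(2π×106×23.9) = 1.275×10^-5 K/W
R_mineral wool = ln(72/49)/(2π×0.0363×23.9) = 0.0706 K/W
R_outer film = 1/(h_o·2πr_oL) = 1/(8.15×2π×0.072×23.9) = 0.01135 K/W
R_total = 0.08196 K/W
Q = ΔT/R_total = 19/0.08196

Q ≈ 232 W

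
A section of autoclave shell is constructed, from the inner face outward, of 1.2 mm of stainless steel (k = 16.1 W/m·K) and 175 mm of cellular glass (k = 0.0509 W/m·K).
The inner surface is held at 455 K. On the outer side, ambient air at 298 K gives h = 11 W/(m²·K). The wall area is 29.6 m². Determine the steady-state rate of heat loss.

Series thermal resistances:
R_stainless steel = L/(kA) = 0.0012/(16.1×29.6) = 2.518×10^-6 K/W
R_cellular glass = L/(kA) = 0.175/(0.0509×29.6) = 0.1162 K/W
R_outer film = 1/(h_o·A) = 1/(11×29.6) = 0.003071 K/W
R_total = 0.1192 K/W
Q = ΔT / R_total = 157 / 0.1192

Q ≈ 1320 W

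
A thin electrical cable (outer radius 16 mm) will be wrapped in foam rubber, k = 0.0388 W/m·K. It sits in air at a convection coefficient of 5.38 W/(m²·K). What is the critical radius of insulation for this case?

For a cylinder r_cr = k/h = 0.0388/5.38
r_cr = 7.21 mm; since the bare radius (16 mm) is above r_cr, any added insulation will reduce heat loss.

r_cr ≈ 7.21 mm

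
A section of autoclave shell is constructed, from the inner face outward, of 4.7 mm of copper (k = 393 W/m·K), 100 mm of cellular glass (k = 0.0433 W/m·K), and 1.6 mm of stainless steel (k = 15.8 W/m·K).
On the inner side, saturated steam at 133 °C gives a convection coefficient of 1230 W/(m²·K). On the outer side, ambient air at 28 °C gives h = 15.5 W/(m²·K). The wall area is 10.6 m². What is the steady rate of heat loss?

Q ≈ 469 W

Using the resistance-network approach (series):
R_inner film = 1/(h_i·A) = 1/(1230×10.6) = 7.67×10^-5 K/W
R_copper = L/(kA) = 0.0047/(393×10.6) = 1.128×10^-6 K/W
R_cellular glass = L/(kA) = 0.1/(0.0433×10.6) = 0.2179 K/W
R_stainless steel = L/(kA) = 0.0016/(15.8×10.6) = 9.553×10^-6 K/W
R_outer film = 1/(h_o·A) = 1/(15.5×10.6) = 0.006086 K/W
R_total = 0.224 K/W
Q = ΔT / R_total = 105 / 0.224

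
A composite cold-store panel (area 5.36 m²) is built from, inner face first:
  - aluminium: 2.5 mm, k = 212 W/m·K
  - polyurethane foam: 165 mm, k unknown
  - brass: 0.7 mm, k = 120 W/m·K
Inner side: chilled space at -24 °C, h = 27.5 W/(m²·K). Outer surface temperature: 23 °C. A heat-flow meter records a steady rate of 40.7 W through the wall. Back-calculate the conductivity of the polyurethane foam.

k ≈ 0.0268 W/(m·K)

Using the resistance-network approach (series):
R_inner film = 1/(h_i·A) = 1/(27.5×5.36) = 0.006784 K/W
R_aluminium = L/(kA) = 0.0025/(212×5.36) = 2.2×10^-6 K/W
R_brass = L/(kA) = 0.0007/(120×5.36) = 1.088×10^-6 K/W
Sum of known resistances R_other = 0.006788 K/W
Total R = ΔT/Q = 47/40.7 = 1.155 K/W
R_polyurethane foam = R_total − R_other = 1.148 K/W
k = L/(R·A) = 0.165/(1.148×5.36)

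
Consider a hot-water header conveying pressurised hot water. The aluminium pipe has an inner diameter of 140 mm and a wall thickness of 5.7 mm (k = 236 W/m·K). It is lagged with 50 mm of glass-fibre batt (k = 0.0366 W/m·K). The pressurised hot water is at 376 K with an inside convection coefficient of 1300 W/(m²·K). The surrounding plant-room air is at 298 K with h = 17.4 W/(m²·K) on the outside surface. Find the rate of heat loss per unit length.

For a radial system each layer contributes R = ln(r_out/r_in)/(2πkL); films add R = 1/(hA).
R_inner film = 1/(h_i·2πr₁L) = 1/(1300×2π×0.07×1) = 0.001749 K/W
R_aluminium pipe wall = ln(75.7/70)/(2π×236×1) = 5.279×10^-5 K/W
R_glass-fibre batt = ln(125.7/75.7)/(2π×0.0366×1) = 2.205 K/W
R_outer film = 1/(h_o·2πr_oL) = 1/(17.4×2π×0.1257×1) = 0.07277 K/W
R_total = 2.28 K/W
Q = ΔT/R_total = 78/2.28

q′ ≈ 34.2 W/m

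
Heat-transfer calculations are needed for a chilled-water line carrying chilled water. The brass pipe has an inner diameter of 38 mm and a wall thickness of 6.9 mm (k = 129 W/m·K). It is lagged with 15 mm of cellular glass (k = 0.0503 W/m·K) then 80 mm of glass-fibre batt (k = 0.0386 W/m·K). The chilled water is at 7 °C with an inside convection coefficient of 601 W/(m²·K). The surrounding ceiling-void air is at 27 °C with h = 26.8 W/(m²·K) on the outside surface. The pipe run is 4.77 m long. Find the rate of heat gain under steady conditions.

For a radial system each layer contributes R = ln(r_out/r_in)/(2πkL); films add R = 1/(hA).
R_inner film = 1/(h_i·2πr₁L) = 1/(601×2π×0.019×4.77) = 0.002922 K/W
R_brass pipe wall = ln(25.9/19)/(2π×129×4.77) = 8.013×10^-5 K/W
R_cellular glass = ln(40.9/25.9)/(2π×0.0503×4.77) = 0.3031 K/W
R_glass-fibre batt = ln(120.9/40.9)/(2π×0.0386×4.77) = 0.9369 K/W
R_outer film = 1/(h_o·2πr_oL) = 1/(26.8×2π×0.1209×4.77) = 0.0103 K/W
R_total = 1.253 K/W
Q = ΔT/R_total = 20/1.253

Q ≈ 16 W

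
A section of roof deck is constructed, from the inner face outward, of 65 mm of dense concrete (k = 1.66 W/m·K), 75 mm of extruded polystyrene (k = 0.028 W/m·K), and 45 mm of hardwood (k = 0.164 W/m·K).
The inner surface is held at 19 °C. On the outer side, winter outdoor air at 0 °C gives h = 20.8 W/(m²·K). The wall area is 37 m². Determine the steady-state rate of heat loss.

Treating each layer as a thermal resistance in series:
R_dense concrete = L/(kA) = 0.065/(1.66×37) = 0.001058 K/W
R_extruded polystyrene = L/(kA) = 0.075/(0.028×37) = 0.07239 K/W
R_hardwood = L/(kA) = 0.045/(0.164×37) = 0.007416 K/W
R_outer film = 1/(h_o·A) = 1/(20.8×37) = 0.001299 K/W
R_total = 0.08217 K/W
Q = ΔT / R_total = 19 / 0.08217

Q ≈ 231 W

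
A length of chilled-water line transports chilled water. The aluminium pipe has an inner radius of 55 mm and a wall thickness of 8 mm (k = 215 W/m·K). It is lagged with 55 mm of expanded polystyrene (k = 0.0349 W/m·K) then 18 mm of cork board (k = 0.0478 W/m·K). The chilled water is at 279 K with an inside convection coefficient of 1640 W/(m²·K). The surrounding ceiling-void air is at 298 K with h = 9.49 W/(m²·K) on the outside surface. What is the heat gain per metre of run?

Treating each annulus and film as a series resistance:
R_inner film = 1/(h_i·2πr₁L) = 1/(1640×2π×0.055×1) = 0.001764 K/W
R_aluminium pipe wall = ln(63/55)/(2π×215×1) = 1.005×10^-4 K/W
R_expanded polystyrene = ln(118/63)/(2π×0.0349×1) = 2.862 K/W
R_cork board = ln(136/118)/(2π×0.0478×1) = 0.4727 K/W
R_outer film = 1/(h_o·2πr_oL) = 1/(9.49×2π×0.136×1) = 0.1233 K/W
R_total = 3.46 K/W
Q = ΔT/R_total = 19/3.46

q′ ≈ 5.49 W/m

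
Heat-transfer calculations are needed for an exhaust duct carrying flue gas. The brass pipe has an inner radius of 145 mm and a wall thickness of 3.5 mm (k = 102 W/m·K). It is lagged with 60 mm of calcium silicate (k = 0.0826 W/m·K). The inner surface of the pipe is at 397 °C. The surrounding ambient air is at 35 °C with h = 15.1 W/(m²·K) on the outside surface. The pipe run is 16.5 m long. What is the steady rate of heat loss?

Treating each annulus and film as a series resistance:
R_brass pipe wall = ln(148.5/145)/(2π×102×16.5) = 2.256×10^-6 K/W
R_calcium silicate = ln(208.5/148.5)/(2π×0.0826×16.5) = 0.03963 K/W
R_outer film = 1/(h_o·2πr_oL) = 1/(15.1×2π×0.2085×16.5) = 0.003064 K/W
R_total = 0.04269 K/W
Q = ΔT/R_total = 362/0.04269

Q ≈ 8480 W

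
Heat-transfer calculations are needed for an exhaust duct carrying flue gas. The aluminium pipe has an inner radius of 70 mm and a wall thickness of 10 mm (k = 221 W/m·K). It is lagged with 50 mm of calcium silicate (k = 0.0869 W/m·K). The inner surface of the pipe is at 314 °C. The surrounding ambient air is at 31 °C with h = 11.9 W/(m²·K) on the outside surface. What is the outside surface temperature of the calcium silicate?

Per-layer cylindrical resistances, series-summed:
R_aluminium pipe wall = ln(80/70)/(2π×221×1) = 9.616×10^-5 K/W
R_calcium silicate = ln(130/80)/(2π×0.0869×1) = 0.8892 K/W
R_outer film = 1/(h_o·2πr_oL) = 1/(11.9×2π×0.13×1) = 0.1029 K/W
R_total = 0.9922 K/W
Q = ΔT/R_total = 283/0.9922
Q = 285 W/m
T_interface = T_inner − Q·ΣR(inner→interface) = 314 − 285×0.8893

T ≈ 60.3 °C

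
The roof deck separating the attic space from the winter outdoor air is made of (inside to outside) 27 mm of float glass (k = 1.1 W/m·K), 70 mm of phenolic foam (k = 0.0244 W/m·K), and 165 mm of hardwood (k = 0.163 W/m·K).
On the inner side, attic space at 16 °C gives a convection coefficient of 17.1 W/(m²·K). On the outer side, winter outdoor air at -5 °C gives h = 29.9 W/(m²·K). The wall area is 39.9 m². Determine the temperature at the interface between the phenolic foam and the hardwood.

Treating each layer as a thermal resistance in series:
R_inner film = 1/(h_i·A) = 1/(17.1×39.9) = 0.001466 K/W
R_float glass = L/(kA) = 0.027/(1.1×39.9) = 6.152×10^-4 K/W
R_phenolic foam = L/(kA) = 0.07/(0.0244×39.9) = 0.0719 K/W
R_hardwood = L/(kA) = 0.165/(0.163×39.9) = 0.02537 K/W
R_outer film = 1/(h_o·A) = 1/(29.9×39.9) = 8.382×10^-4 K/W
R_total = 0.1002 K/W;  Q = ΔT/R_total = 21/0.1002 = 209.6 W
T_interface = T_inner − Q·ΣR(inner→interface) = 16 − 210×0.07398

T ≈ 0.493 °C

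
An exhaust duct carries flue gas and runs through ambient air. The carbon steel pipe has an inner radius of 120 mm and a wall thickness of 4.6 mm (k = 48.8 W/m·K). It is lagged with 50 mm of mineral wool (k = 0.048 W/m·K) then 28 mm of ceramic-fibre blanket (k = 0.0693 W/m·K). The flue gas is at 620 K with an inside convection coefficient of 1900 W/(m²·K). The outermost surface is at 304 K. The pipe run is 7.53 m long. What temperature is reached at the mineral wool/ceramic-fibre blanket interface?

T ≈ 378 K

Per-layer cylindrical resistances, series-summed:
R_inner film = 1/(h_i·2πr₁L) = 1/(1900×2π×0.12×7.53) = 9.27×10^-5 K/W
R_carbon steel pipe wall = ln(124.6/120)/(2π×48.8×7.53) = 1.629×10^-5 K/W
R_mineral wool = ln(174.6/124.6)/(2π×0.048×7.53) = 0.1486 K/W
R_ceramic-fibre blanket = ln(202.6/174.6)/(2π×0.0693×7.53) = 0.04536 K/W
R_total = 0.194 K/W
Q = ΔT/R_total = 316/0.194
Q = 1630 W
T_interface = T_inner − Q·ΣR(inner→interface) = 620 − 1630×0.1487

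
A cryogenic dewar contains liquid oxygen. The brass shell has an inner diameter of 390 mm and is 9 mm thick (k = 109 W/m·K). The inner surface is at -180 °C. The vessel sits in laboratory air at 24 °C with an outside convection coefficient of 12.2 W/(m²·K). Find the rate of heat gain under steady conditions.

Radial (spherical) resistances in series:
R_brass shell = (1/0.195 − 1/0.204)/(4π×109) = 1.652×10^-4 K/W
R_outer film = 1/(h·4πr_o²) = 1/(12.2×4π×0.204²) = 0.1567 K/W
R_total = 0.1569 K/W
Q = ΔT/R_total = 204/0.1569

Q ≈ 1300 W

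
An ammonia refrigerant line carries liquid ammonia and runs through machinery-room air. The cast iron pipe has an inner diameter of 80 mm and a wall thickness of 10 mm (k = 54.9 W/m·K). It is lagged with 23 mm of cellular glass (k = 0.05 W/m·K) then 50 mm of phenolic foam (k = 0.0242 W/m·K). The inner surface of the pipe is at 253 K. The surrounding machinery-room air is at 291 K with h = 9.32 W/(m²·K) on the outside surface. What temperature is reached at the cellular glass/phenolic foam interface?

T ≈ 263 K

Cylindrical conduction, so R = ln(r₂/r₁)/(2πkL) per layer, in series:
R_cast iron pipe wall = ln(50/40)/(2π×54.9×1) = 6.469×10^-4 K/W
R_cellular glass = ln(73/50)/(2π×0.05×1) = 1.205 K/W
R_phenolic foam = ln(123/73)/(2π×0.0242×1) = 3.431 K/W
R_outer film = 1/(h_o·2πr_oL) = 1/(9.32×2π×0.123×1) = 0.1388 K/W
R_total = 4.775 K/W
Q = ΔT/R_total = 38/4.775
Q = 7.96 W/m
T_interface = T_inner + Q·ΣR(inner→interface) = 253 + 7.96×1.205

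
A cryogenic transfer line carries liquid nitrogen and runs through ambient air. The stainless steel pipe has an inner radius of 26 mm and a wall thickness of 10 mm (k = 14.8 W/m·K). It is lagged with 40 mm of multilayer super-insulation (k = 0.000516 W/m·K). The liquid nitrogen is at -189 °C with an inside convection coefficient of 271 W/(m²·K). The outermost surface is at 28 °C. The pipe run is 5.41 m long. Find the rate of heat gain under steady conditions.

For a radial system each layer contributes R = ln(r_out/r_in)/(2πkL); films add R = 1/(hA).
R_inner film = 1/(h_i·2πr₁L) = 1/(271×2π×0.026×5.41) = 0.004175 K/W
R_stainless steel pipe wall = ln(36/26)/(2π×14.8×5.41) = 6.469×10^-4 K/W
R_multilayer super-insulation = ln(76/36)/(2π×0.000516×5.41) = 42.6 K/W
R_total = 42.61 K/W
Q = ΔT/R_total = 217/42.61

Q ≈ 5.09 W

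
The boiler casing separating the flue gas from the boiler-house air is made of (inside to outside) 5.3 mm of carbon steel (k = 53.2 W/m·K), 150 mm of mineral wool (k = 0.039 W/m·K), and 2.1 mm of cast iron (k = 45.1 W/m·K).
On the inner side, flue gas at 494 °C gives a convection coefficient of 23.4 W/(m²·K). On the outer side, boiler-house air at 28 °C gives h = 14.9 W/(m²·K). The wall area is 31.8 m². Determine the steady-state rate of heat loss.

Using the resistance-network approach (series):
R_inner film = 1/(h_i·A) = 1/(23.4×31.8) = 0.001344 K/W
R_carbon steel = L/(kA) = 0.0053/(53.2×31.8) = 3.133×10^-6 K/W
R_mineral wool = L/(kA) = 0.15/(0.039×31.8) = 0.1209 K/W
R_cast iron = L/(kA) = 0.0021/(45.1×31.8) = 1.464×10^-6 K/W
R_outer film = 1/(h_o·A) = 1/(14.9×31.8) = 0.002111 K/W
R_total = 0.1244 K/W
Q = ΔT / R_total = 466 / 0.1244

Q ≈ 3750 W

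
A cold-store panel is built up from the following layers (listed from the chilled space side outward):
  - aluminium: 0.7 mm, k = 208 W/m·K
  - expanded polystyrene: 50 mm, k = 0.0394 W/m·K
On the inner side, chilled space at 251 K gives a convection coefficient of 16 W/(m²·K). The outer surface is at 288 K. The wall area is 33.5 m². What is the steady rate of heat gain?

Q ≈ 931 W

Series thermal resistances:
R_inner film = 1/(h_i·A) = 1/(16×33.5) = 0.001866 K/W
R_aluminium = L/(kA) = 0.0007/(208×33.5) = 1.005×10^-7 K/W
R_expanded polystyrene = L/(kA) = 0.05/(0.0394×33.5) = 0.03788 K/W
R_total = 0.03975 K/W
Q = ΔT / R_total = 37 / 0.03975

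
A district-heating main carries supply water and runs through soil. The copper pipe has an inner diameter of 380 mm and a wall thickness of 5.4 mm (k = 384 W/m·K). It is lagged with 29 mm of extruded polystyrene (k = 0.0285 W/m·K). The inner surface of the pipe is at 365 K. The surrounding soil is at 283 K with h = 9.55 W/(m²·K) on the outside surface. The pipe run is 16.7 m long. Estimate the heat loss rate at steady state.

Treating each annulus and film as a series resistance:
R_copper pipe wall = ln(195.4/190)/(2π×384×16.7) = 6.955×10^-7 K/W
R_extruded polystyrene = ln(224.4/195.4)/(2π×0.0285×16.7) = 0.04627 K/W
R_outer film = 1/(h_o·2πr_oL) = 1/(9.55×2π×0.2244×16.7) = 0.004447 K/W
R_total = 0.05072 K/W
Q = ΔT/R_total = 82/0.05072

Q ≈ 1620 W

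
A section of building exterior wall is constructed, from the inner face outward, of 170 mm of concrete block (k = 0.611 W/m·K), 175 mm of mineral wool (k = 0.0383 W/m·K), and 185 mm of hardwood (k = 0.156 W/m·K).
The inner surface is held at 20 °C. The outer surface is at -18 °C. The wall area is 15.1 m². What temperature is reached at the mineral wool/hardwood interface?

Series thermal resistances:
R_concrete block = L/(kA) = 0.17/(0.611×15.1) = 0.01843 K/W
R_mineral wool = L/(kA) = 0.175/(0.0383×15.1) = 0.3026 K/W
R_hardwood = L/(kA) = 0.185/(0.156×15.1) = 0.07854 K/W
R_total = 0.3996 K/W;  Q = ΔT/R_total = 38/0.3996 = 95.11 W
T_interface = T_inner − Q·ΣR(inner→interface) = 20 − 95.1×0.321

T ≈ -10.5 °C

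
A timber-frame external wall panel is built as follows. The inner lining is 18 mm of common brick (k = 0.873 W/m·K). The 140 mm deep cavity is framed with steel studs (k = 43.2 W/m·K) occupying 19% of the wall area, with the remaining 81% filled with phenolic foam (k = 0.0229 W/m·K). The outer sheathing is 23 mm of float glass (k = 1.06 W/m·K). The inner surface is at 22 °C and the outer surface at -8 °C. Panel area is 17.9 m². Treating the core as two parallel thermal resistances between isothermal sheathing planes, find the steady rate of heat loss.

Sheathing layers in series; stud and cavity paths in parallel between them.
R_inner = 0.018/(0.873×17.9) = 0.001152 K/W
R_stud  = 0.14/(43.2×0.19×17.9) = 9.529×10^-4 K/W
R_cav   = 0.14/(0.0229×0.81×17.9) = 0.4217 K/W
1/R_core = 1/R_stud + 1/R_cav → R_core = 9.507×10^-4 K/W
R_outer = 0.023/(1.06×17.9) = 0.001212 K/W
R_total = 0.003315 K/W
Q = ΔT/R_total = 30/0.003315

Q ≈ 9050 W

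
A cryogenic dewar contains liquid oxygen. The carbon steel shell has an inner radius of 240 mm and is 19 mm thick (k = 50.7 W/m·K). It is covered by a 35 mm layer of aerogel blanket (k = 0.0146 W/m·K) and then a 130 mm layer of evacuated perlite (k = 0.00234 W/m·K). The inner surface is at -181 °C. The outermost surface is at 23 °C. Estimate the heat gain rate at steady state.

For a spherical shell R = (1/r₁ − 1/r₂)/(4πk); film R = 1/(h·4πr²). In series:
R_carbon steel shell = (1/0.24 − 1/0.259)/(4π×50.7) = 4.798×10^-4 K/W
R_aerogel blanket = (1/0.259 − 1/0.294)/(4π×0.0146) = 2.505 K/W
R_evacuated perlite = (1/0.294 − 1/0.424)/(4π×0.00234) = 35.47 K/W
R_total = 37.97 K/W
Q = ΔT/R_total = 204/37.97

Q ≈ 5.37 W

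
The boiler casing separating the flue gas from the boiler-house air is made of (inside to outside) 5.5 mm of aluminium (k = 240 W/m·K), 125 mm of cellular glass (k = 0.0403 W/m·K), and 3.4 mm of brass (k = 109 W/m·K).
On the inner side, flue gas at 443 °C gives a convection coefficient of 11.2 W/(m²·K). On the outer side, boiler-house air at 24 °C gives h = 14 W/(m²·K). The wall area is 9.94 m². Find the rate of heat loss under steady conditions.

Thermal resistances in series:
R_inner film = 1/(h_i·A) = 1/(11.2×9.94) = 0.008982 K/W
R_aluminium = L/(kA) = 0.0055/(240×9.94) = 2.305×10^-6 K/W
R_cellular glass = L/(kA) = 0.125/(0.0403×9.94) = 0.312 K/W
R_brass = L/(kA) = 0.0034/(109×9.94) = 3.138×10^-6 K/W
R_outer film = 1/(h_o·A) = 1/(14×9.94) = 0.007186 K/W
R_total = 0.3282 K/W
Q = ΔT / R_total = 419 / 0.3282

Q ≈ 1280 W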